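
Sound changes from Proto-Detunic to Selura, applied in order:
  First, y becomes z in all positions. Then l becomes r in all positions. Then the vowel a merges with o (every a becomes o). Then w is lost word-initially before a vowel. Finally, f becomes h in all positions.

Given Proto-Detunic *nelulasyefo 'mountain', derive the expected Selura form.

Selura: start from *nelulasyefo.
  rule 1 (unconditioned shift): nelulasyefo → nelulaszefo
  rule 2 (unconditioned shift): nelulaszefo → neruraszefo
  rule 3 (vowel merger): neruraszefo → neruroszefo
  rule 4: no change — neruroszefo
  rule 5 (unconditioned shift): neruroszefo → neruroszeho
  ⇒ Selura neruroszeho

neruroszeho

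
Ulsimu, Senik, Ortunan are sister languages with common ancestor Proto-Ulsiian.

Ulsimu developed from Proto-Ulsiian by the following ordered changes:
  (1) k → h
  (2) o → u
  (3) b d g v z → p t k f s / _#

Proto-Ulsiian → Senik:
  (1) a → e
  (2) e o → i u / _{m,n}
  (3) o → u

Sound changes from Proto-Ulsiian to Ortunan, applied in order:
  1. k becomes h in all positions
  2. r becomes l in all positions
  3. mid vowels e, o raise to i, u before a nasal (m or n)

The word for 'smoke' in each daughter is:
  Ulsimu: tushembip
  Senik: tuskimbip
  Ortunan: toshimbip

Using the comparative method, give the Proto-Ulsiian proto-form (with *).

Position 5: Ulsimu has e, Senik has i, Ortunan has i. Ulsimu preserves e here (none of its changes turn any other segment into e), so the proto-segment is *e.
Position 4: Ulsimu has h, Senik has k, Ortunan has h. Senik preserves k here (none of its changes turn any other segment into k), so the proto-segment is *k.
This points to *toskembip. Verify forward in each daughter:
Ulsimu: *toskembip > toshembip > tushembip  (by unconditioned shift, vowel merger)
Senik: start from *toskembip.
  rule 1: no change — toskembip
  rule 2 (pre-nasal raising): toskembip → toskimbip
  rule 3 (vowel merger): toskimbip → tuskimbip
  ⇒ Senik tuskimbip
Ortunan: *toskembip
  toskembip → toshembip   [unconditioned shift]
  toshembip (rule 2 does not apply)
  toshembip → toshimbip   [pre-nasal raising]
  giving Ortunan toshimbip.
No other proto-form is consistent with every reflex, so the reconstruction is *toskembip.

*toskembip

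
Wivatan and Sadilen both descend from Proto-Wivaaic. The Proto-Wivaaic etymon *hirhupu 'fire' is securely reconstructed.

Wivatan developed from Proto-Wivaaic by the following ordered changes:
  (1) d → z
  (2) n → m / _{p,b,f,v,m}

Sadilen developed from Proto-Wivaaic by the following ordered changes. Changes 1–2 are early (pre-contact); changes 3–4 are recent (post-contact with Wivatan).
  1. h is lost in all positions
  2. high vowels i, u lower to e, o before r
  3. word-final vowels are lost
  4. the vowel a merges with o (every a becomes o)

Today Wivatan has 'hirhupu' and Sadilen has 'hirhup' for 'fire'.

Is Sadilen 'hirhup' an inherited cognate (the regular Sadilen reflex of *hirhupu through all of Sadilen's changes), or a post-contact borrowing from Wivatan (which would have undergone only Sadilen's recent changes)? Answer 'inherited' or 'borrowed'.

If inherited, *hirhupu would pass through all of Sadilen's changes:
Sadilen: *hirhupu > irupu > erupu > erup  (by h-loss, pre-rhotic lowering, apocope)
If borrowed from Wivatan 'hirhupu' after the early changes, it would undergo only the recent ones:
  rule 3 (apocope): hirhupu → hirhup
  rule 4 (vowel merger): no change (hirhup)
  ⇒ as a loan: hirhup
Sadilen 'hirhup' matches the loan outcome 'hirhup', not the inherited 'erup' — it skipped the early Sadilen changes, so it was borrowed from Wivatan.

borrowed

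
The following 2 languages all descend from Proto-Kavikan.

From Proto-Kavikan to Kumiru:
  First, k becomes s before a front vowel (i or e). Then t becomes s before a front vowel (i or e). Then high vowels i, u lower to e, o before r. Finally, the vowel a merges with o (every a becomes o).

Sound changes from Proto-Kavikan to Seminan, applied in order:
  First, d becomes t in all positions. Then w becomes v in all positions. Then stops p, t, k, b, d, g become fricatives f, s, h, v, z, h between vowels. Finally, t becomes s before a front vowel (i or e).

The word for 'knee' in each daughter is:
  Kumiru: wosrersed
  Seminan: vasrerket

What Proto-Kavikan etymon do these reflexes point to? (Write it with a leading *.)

*wasrerked

Position 7: Kumiru has s, Seminan has k. Seminan preserves k here (none of its changes turn any other segment into k), so the proto-segment is *k.
Position 9: Kumiru has d, Seminan has t. Kumiru preserves d here (none of its changes turn any other segment into d), so the proto-segment is *d.
Verify the candidate proto-form against each daughter:
Kumiru: start from *wasrerked.
  rule 1 (palatalisation): wasrerked → wasrersed
  rule 2: no change — wasrersed
  rule 3: no change — wasrersed
  rule 4 (vowel merger): wasrersed → wosrersed
  ⇒ Kumiru wosrersed
Seminan: *wasrerked > wasrerket > vasrerket  (by unconditioned shift, unconditioned shift)
No other proto-form is consistent with every reflex, so the reconstruction is *wasrerked.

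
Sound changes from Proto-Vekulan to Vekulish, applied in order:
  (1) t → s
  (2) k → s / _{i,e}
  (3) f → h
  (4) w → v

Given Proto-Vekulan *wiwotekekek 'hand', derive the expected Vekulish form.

vivosesesek

Vekulish: *wiwotekekek > wiwosekekek > wiwosesesek > vivosesesek  (by unconditioned shift, palatalisation, unconditioned shift)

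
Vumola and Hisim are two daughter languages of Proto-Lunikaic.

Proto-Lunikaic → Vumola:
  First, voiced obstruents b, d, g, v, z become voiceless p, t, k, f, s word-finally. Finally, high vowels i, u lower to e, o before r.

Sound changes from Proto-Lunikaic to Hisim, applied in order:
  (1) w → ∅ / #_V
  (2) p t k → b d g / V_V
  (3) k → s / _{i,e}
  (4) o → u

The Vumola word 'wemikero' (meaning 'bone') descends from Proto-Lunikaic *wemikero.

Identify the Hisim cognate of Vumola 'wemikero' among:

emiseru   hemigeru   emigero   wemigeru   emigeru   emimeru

emigeru

Hisim: *wemikero
  wemikero → emikero   [glide loss]
  emikero → emigero   [intervocalic voicing]
  emigero (rule 3 does not apply)
  emigero → emigeru   [vowel merger]
  giving Hisim emigeru.
Among the options, 'emigeru' alone shows every Hisim change applied in order.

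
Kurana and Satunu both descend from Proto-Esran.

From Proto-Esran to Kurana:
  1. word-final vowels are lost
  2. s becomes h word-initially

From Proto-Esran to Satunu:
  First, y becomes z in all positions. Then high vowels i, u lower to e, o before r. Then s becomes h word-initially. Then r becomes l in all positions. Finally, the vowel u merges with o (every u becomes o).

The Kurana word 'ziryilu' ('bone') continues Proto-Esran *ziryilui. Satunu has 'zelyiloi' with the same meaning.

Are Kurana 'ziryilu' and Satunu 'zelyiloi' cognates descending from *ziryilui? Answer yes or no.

Derive the expected Satunu reflex of *ziryilui:
Satunu: *ziryilui
  ziryilui → zirzilui   [unconditioned shift]
  zirzilui → zerzilui   [pre-rhotic lowering]
  zerzilui (rule 3 does not apply)
  zerzilui → zelzilui   [unconditioned shift]
  zelzilui → zelziloi   [vowel merger]
  giving Satunu zelziloi.
The regular Satunu reflex would be 'zelziloi', but the attested form is 'zelyiloi'. The correspondence is irregular, so they are not cognates (the Satunu form has a different source).

no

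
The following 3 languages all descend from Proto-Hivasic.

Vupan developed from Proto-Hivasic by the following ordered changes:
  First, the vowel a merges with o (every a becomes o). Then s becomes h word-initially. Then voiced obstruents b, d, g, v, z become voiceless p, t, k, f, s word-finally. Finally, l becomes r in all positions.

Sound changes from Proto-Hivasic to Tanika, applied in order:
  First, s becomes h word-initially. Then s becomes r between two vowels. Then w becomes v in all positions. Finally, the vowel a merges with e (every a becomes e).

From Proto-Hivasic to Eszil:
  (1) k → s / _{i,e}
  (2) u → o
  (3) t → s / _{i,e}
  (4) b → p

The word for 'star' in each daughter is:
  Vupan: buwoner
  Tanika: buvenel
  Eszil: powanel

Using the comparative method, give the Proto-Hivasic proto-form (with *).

*buwanel

Position 3: Vupan has w, Tanika has v, Eszil has w. Vupan preserves w here (none of its changes turn any other segment into w), so the proto-segment is *w.
Position 2: Vupan has u, Tanika has u, Eszil has o. Vupan preserves u here (none of its changes turn any other segment into u), so the proto-segment is *u.
Continuing position by position gives *buwanel; check it forward:
Vupan: *buwanel > buwonel > buwoner  (by vowel merger, unconditioned shift)
Tanika: *buwanel
  buwanel (rule 1 does not apply)
  buwanel (rule 2 does not apply)
  buwanel → buvanel   [unconditioned shift]
  buvanel → buvenel   [vowel merger]
  giving Tanika buvenel.
Eszil: start from *buwanel.
  rule 1: no change — buwanel
  rule 2 (vowel merger): buwanel → bowanel
  rule 3: no change — bowanel
  rule 4 (unconditioned shift): bowanel → powanel
  ⇒ Eszil powanel
*buwanel is the unique common source.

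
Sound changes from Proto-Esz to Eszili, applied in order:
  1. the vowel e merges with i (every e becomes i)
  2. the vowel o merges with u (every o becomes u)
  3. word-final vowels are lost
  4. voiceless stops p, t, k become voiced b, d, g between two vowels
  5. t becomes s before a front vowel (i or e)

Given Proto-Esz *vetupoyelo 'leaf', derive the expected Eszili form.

vidubuyil

Eszili: *vetupoyelo > vitupoyilo > vitupuyilu > vitupuyil > vidubuyil  (by vowel merger, vowel merger, apocope, intervocalic voicing)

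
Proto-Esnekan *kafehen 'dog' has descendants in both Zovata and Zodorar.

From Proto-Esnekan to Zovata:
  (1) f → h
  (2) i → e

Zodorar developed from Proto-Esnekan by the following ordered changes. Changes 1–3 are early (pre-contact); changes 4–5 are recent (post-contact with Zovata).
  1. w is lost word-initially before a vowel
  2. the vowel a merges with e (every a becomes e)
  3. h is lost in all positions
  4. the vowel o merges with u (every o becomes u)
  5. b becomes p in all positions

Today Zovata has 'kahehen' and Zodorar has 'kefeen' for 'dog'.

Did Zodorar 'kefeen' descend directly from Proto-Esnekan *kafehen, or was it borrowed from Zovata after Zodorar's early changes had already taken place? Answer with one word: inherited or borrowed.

If inherited, *kafehen would pass through all of Zodorar's changes:
Zodorar: *kafehen > kefehen > kefeen  (by vowel merger, h-loss)
If borrowed from Zovata 'kahehen' after the early changes, it would undergo only the recent ones:
  rule 4 (vowel merger): no change (kahehen)
  rule 5 (unconditioned shift): no change (kahehen)
  ⇒ as a loan: kahehen
Zodorar 'kefeen' matches the inherited outcome exactly, so it is an inherited cognate, not a loan.

inherited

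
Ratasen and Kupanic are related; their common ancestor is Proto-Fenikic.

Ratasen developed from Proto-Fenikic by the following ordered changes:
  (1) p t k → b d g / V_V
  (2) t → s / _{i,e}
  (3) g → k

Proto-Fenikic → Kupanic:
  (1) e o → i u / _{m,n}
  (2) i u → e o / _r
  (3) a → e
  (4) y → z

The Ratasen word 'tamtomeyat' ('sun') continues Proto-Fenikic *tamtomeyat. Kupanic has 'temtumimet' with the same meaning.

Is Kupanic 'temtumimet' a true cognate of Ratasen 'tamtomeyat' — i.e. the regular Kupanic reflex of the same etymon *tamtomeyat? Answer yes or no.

Derive the expected Kupanic reflex of *tamtomeyat:
Kupanic: start from *tamtomeyat.
  rule 1 (pre-nasal raising): tamtomeyat → tamtumeyat
  rule 2: no change — tamtumeyat
  rule 3 (vowel merger): tamtumeyat → temtumeyet
  rule 4 (unconditioned shift): temtumeyet → temtumezet
  ⇒ Kupanic temtumezet
The regular Kupanic reflex would be 'temtumezet', but the attested form is 'temtumimet'. The correspondence is irregular, so they are not cognates (the Kupanic form has a different source).

no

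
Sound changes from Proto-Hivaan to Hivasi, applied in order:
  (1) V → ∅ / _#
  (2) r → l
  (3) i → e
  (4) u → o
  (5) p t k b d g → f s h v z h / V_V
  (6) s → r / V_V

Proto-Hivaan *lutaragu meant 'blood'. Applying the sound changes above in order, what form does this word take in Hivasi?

Hivasi: start from *lutaragu.
  rule 1 (apocope): lutaragu → lutarag
  rule 2 (unconditioned shift): lutarag → lutalag
  rule 3: no change — lutalag
  rule 4 (vowel merger): lutalag → lotalag
  rule 5 (intervocalic lenition): lotalag → losalag
  rule 6 (rhotacism): losalag → loralag
  ⇒ Hivasi loralag

loralag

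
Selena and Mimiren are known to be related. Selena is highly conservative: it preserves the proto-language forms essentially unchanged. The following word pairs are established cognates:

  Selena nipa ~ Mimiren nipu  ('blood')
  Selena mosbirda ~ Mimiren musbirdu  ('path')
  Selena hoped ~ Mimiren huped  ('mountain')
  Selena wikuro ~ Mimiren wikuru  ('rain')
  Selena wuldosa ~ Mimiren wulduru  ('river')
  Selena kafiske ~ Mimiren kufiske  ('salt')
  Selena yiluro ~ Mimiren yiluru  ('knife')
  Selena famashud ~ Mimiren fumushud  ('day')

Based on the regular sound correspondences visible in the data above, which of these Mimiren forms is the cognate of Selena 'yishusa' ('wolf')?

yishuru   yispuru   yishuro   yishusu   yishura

yishuru

wuldosa ~ wulduru — Selena s corresponds to Mimiren r between vowels (before a back vowel).
nipa ~ nipu, mosbirda ~ musbirdu — Selena a corresponds to Mimiren u word-finally.
Applying these to Selena 'yishusa':
  yishusa → yishura   (s→r between vowels (before a back vowel))
  yishura → yishuru   (a→u word-finally)
So the Mimiren cognate is 'yishuru'.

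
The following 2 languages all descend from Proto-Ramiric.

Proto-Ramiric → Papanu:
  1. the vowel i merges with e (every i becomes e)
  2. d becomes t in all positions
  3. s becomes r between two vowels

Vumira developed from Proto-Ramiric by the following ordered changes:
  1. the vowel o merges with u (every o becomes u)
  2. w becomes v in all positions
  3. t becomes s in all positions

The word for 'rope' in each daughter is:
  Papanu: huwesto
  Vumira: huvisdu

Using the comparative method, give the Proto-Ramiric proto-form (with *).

*huwisdo

Position 4: Papanu has e, Vumira has i. Vumira preserves i here (none of its changes turn any other segment into i), so the proto-segment is *i.
Position 7: Papanu has o, Vumira has u. Papanu preserves o here (none of its changes turn any other segment into o), so the proto-segment is *o.
Position 6: Papanu has t, Vumira has d. Vumira preserves d here (none of its changes turn any other segment into d), so the proto-segment is *d.
This points to *huwisdo. Verify forward in each daughter:
Papanu: *huwisdo > huwesdo > huwesto  (by vowel merger, unconditioned shift)
Vumira: start from *huwisdo.
  rule 1 (vowel merger): huwisdo → huwisdu
  rule 2 (unconditioned shift): huwisdu → huvisdu
  rule 3: no change — huvisdu
  ⇒ Vumira huvisdu
*huwisdo is the unique common source.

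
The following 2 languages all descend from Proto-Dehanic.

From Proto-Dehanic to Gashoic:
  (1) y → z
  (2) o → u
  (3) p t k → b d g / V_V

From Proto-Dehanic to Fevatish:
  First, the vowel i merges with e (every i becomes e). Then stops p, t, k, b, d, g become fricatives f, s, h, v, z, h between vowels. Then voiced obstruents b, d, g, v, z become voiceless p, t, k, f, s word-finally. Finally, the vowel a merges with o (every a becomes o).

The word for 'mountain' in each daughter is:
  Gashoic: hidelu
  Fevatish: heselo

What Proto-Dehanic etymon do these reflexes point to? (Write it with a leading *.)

*hitelo

Position 3: Gashoic has d, Fevatish has s. Taking the neighbouring segments as reconstructed: Gashoic d could go back to *t or *d; Fevatish s could go back to *t or *s — the one source consistent with every daughter is *t.
Position 2: Gashoic has i, Fevatish has e. Gashoic preserves i here (none of its changes turn any other segment into i), so the proto-segment is *i.
Continuing position by position gives *hitelo; check it forward:
Gashoic: *hitelo
  hitelo (rule 1 does not apply)
  hitelo → hitelu   [vowel merger]
  hitelu → hidelu   [intervocalic voicing]
  giving Gashoic hidelu.
Fevatish: *hitelo
  hitelo → hetelo   [vowel merger]
  hetelo → heselo   [intervocalic lenition]
  heselo (rule 3 does not apply)
  heselo (rule 4 does not apply)
  giving Fevatish heselo.
*hitelo is the unique common source.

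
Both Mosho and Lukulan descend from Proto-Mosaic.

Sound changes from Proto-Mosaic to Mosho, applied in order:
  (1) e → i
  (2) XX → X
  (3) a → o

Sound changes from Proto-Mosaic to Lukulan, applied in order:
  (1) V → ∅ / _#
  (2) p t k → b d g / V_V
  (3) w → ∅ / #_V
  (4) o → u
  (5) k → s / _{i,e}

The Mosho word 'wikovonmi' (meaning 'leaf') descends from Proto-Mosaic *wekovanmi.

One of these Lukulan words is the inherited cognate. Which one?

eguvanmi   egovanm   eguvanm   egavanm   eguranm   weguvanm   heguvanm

eguvanm

Lukulan: start from *wekovanmi.
  rule 1 (apocope): wekovanmi → wekovanm
  rule 2 (intervocalic voicing): wekovanm → wegovanm
  rule 3 (glide loss): wegovanm → egovanm
  rule 4 (vowel merger): egovanm → eguvanm
  rule 5: no change — eguvanm
  ⇒ Lukulan eguvanm
Among the options, 'eguvanm' alone shows every Lukulan change applied in order.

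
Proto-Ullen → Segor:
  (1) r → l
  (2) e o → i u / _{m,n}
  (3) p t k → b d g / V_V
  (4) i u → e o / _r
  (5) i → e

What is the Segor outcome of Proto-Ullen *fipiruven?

febeluven

Segor: *fipiruven
  fipiruven → fipiluven   [unconditioned shift]
  fipiluven → fipiluvin   [pre-nasal raising]
  fipiluvin → fibiluvin   [intervocalic voicing]
  fibiluvin (rule 4 does not apply)
  fibiluvin → febeluven   [vowel merger]
  giving Segor febeluven.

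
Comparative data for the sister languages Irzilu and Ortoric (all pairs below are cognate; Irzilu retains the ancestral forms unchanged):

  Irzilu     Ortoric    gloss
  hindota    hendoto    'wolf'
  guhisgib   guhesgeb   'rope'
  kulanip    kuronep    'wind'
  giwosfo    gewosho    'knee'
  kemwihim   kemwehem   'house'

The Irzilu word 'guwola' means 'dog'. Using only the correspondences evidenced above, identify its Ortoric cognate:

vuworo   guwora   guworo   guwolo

guworo

kulanip ~ kuronep — Irzilu l corresponds to Ortoric r between vowels (before a back vowel).
hindota ~ hendoto — Irzilu a corresponds to Ortoric o word-finally.
Applying these to Irzilu 'guwola':
  guwola → guwora   (l→r between vowels (before a back vowel))
  guwora → guworo   (a→o word-finally)
So the Ortoric cognate is 'guworo'.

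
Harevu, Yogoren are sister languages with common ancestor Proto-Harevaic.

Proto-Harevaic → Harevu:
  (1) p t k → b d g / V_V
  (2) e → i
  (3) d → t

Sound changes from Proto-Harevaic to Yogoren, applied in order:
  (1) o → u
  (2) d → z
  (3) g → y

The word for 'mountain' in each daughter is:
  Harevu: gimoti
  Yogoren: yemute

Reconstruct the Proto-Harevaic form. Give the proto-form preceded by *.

Position 6: Harevu has i, Yogoren has e. Yogoren preserves e here (none of its changes turn any other segment into e), so the proto-segment is *e.
Position 2: Harevu has i, Yogoren has e. Yogoren preserves e here (none of its changes turn any other segment into e), so the proto-segment is *e.
Position 4: Harevu has o, Yogoren has u. Harevu preserves o here (none of its changes turn any other segment into o), so the proto-segment is *o.
Verify the candidate proto-form against each daughter:
Harevu: *gemote
  gemote → gemode   [intervocalic voicing]
  gemode → gimodi   [vowel merger]
  gimodi → gimoti   [unconditioned shift]
  giving Harevu gimoti.
Yogoren: *gemote > gemute > yemute  (by vowel merger, unconditioned shift)
Only *gemote yields all of Harevu gimoti, Yogoren yemute.

*gemote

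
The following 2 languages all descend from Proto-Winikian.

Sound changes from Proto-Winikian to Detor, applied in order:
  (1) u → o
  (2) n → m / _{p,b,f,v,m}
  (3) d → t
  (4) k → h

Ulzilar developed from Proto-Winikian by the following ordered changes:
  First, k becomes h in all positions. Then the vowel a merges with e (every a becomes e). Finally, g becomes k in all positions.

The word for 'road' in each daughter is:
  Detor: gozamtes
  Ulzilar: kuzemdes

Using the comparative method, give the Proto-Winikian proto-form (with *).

*guzamdes

Position 2: Detor has o, Ulzilar has u. Ulzilar preserves u here (none of its changes turn any other segment into u), so the proto-segment is *u.
Position 4: Detor has a, Ulzilar has e. Detor preserves a here (none of its changes turn any other segment into a), so the proto-segment is *a.
Position 1: Detor has g, Ulzilar has k. Detor preserves g here (none of its changes turn any other segment into g), so the proto-segment is *g.
Continuing position by position gives *guzamdes; check it forward:
Detor: *guzamdes > gozamdes > gozamtes  (by vowel merger, unconditioned shift)
Ulzilar: *guzamdes > guzemdes > kuzemdes  (by vowel merger, unconditioned shift)
Only *guzamdes yields all of Detor gozamtes, Ulzilar kuzemdes.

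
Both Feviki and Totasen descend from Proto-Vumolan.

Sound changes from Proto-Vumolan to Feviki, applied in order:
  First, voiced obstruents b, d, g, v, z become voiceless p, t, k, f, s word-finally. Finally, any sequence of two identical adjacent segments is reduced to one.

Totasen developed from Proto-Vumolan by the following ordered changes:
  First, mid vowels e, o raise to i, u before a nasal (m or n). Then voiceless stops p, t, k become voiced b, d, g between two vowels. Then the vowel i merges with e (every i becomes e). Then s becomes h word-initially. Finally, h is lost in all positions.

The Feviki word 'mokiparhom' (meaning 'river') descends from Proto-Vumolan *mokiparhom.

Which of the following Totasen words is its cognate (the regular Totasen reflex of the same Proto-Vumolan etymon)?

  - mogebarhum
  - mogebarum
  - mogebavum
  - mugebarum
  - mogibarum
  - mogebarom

Totasen: start from *mokiparhom.
  rule 1 (pre-nasal raising): mokiparhom → mokiparhum
  rule 2 (intervocalic voicing): mokiparhum → mogibarhum
  rule 3 (vowel merger): mogibarhum → mogebarhum
  rule 4: no change — mogebarhum
  rule 5 (h-loss): mogebarhum → mogebarum
  ⇒ Totasen mogebarum
Only 'mogebarum' matches the regular Totasen development of *mokiparhom.

mogebarum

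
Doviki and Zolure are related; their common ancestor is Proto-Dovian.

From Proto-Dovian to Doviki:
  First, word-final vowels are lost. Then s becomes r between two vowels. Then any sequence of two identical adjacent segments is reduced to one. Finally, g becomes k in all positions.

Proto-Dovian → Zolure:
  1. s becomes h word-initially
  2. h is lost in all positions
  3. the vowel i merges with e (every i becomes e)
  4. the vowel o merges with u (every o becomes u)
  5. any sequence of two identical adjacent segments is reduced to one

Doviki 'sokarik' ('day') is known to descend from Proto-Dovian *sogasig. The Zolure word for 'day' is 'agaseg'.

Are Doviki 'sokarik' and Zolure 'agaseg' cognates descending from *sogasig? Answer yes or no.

no

Derive the expected Zolure reflex of *sogasig:
Zolure: *sogasig
  sogasig → hogasig   [debuccalisation]
  hogasig → ogasig   [h-loss]
  ogasig → ogaseg   [vowel merger]
  ogaseg → ugaseg   [vowel merger]
  ugaseg (rule 5 does not apply)
  giving Zolure ugaseg.
The regular Zolure reflex would be 'ugaseg', but the attested form is 'agaseg'. The correspondence is irregular, so they are not cognates (the Zolure form has a different source).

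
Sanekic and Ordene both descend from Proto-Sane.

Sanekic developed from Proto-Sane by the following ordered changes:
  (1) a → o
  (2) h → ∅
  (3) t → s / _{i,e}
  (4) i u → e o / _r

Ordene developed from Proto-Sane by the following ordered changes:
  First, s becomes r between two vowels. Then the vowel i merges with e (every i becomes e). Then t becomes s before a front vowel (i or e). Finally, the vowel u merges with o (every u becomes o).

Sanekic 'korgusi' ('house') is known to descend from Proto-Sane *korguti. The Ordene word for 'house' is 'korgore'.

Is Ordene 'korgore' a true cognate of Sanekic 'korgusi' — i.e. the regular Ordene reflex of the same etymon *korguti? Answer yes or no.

no

Derive the expected Ordene reflex of *korguti:
Ordene: *korguti
  korguti (rule 1 does not apply)
  korguti → korgute   [vowel merger]
  korgute → korguse   [palatalisation]
  korguse → korgose   [vowel merger]
  giving Ordene korgose.
The regular Ordene reflex would be 'korgose', but the attested form is 'korgore'. The correspondence is irregular, so they are not cognates (the Ordene form has a different source).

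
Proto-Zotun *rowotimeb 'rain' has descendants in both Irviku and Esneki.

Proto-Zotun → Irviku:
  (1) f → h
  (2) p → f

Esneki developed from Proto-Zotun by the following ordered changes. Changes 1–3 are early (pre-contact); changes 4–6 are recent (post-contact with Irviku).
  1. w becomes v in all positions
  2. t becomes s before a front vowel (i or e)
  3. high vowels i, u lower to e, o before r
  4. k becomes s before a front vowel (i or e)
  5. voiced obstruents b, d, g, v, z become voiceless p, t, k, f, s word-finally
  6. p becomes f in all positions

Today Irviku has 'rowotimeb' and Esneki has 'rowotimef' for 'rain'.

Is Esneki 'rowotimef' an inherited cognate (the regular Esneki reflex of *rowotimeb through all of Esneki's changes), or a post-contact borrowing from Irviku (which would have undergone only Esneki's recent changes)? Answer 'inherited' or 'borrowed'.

borrowed

If inherited, *rowotimeb would pass through all of Esneki's changes:
Esneki: *rowotimeb > rovotimeb > rovosimeb > rovosimep > rovosimef  (by unconditioned shift, palatalisation, final devoicing, unconditioned shift)
If borrowed from Irviku 'rowotimeb' after the early changes, it would undergo only the recent ones:
  rule 4 (palatalisation): no change (rowotimeb)
  rule 5 (final devoicing): rowotimeb → rowotimep
  rule 6 (unconditioned shift): rowotimep → rowotimef
  ⇒ as a loan: rowotimef
Esneki 'rowotimef' matches the loan outcome 'rowotimef', not the inherited 'rovosimef' — it skipped the early Esneki changes, so it was borrowed from Irviku.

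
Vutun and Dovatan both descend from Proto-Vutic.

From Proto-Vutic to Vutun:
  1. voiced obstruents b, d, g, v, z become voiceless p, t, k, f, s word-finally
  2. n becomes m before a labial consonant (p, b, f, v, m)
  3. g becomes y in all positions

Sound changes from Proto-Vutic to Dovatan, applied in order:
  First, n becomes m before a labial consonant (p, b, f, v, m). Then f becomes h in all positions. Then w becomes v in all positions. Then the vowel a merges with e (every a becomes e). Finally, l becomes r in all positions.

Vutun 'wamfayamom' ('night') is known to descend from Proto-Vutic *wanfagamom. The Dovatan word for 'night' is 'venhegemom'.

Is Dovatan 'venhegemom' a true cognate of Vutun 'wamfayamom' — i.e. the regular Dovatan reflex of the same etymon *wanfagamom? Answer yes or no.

Derive the expected Dovatan reflex of *wanfagamom:
Dovatan: *wanfagamom
  wanfagamom → wamfagamom   [nasal place assimilation]
  wamfagamom → wamhagamom   [unconditioned shift]
  wamhagamom → vamhagamom   [unconditioned shift]
  vamhagamom → vemhegemom   [vowel merger]
  vemhegemom (rule 5 does not apply)
  giving Dovatan vemhegemom.
The regular Dovatan reflex would be 'vemhegemom', but the attested form is 'venhegemom'. The correspondence is irregular, so they are not cognates (the Dovatan form has a different source).

no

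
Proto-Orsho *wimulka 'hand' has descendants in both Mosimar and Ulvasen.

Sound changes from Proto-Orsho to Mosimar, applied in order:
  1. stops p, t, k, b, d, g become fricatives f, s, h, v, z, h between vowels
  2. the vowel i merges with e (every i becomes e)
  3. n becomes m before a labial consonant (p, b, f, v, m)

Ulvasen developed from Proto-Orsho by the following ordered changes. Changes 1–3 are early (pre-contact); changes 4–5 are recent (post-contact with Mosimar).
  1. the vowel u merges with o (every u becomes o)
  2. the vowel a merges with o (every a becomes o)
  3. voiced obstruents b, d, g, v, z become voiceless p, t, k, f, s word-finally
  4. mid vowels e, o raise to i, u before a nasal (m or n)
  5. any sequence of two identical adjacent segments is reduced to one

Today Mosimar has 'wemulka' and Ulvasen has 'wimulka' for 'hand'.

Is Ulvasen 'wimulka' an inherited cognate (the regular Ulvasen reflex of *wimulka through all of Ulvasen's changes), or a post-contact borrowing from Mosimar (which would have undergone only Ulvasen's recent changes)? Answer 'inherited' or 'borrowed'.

borrowed

If inherited, *wimulka would pass through all of Ulvasen's changes:
Ulvasen: *wimulka > wimolka > wimolko  (by vowel merger, vowel merger)
If borrowed from Mosimar 'wemulka' after the early changes, it would undergo only the recent ones:
  rule 4 (pre-nasal raising): wemulka → wimulka
  rule 5 (degemination): no change (wimulka)
  ⇒ as a loan: wimulka
Ulvasen 'wimulka' matches the loan outcome 'wimulka', not the inherited 'wimolko' — it skipped the early Ulvasen changes, so it was borrowed from Mosimar.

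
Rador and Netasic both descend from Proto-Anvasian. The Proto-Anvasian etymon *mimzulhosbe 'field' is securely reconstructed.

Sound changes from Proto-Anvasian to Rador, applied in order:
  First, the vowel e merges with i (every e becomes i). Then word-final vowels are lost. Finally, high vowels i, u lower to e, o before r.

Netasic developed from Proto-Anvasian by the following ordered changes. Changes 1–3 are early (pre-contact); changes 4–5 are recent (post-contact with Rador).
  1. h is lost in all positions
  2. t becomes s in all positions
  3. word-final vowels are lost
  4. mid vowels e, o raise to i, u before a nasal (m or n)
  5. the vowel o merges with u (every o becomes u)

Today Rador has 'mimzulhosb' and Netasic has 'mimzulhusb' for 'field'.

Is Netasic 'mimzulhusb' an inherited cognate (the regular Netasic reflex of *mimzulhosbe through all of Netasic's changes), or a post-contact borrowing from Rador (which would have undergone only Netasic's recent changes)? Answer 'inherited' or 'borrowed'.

If inherited, *mimzulhosbe would pass through all of Netasic's changes:
Netasic: start from *mimzulhosbe.
  rule 1 (h-loss): mimzulhosbe → mimzulosbe
  rule 2: no change — mimzulosbe
  rule 3 (apocope): mimzulosbe → mimzulosb
  rule 4: no change — mimzulosb
  rule 5 (vowel merger): mimzulosb → mimzulusb
  ⇒ Netasic mimzulusb
If borrowed from Rador 'mimzulhosb' after the early changes, it would undergo only the recent ones:
  rule 4 (pre-nasal raising): no change (mimzulhosb)
  rule 5 (vowel merger): mimzulhosb → mimzulhusb
  ⇒ as a loan: mimzulhusb
Netasic 'mimzulhusb' matches the loan outcome 'mimzulhusb', not the inherited 'mimzulusb' — it skipped the early Netasic changes, so it was borrowed from Rador.

borrowed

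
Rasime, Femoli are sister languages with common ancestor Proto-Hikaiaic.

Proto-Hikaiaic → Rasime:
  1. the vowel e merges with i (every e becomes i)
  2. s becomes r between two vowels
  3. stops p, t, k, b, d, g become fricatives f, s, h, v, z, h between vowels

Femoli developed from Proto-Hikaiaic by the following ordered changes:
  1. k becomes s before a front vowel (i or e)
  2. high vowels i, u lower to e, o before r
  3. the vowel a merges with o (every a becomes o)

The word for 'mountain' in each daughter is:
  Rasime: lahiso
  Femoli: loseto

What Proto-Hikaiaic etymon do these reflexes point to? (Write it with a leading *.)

Position 4: Rasime has i, Femoli has e. Taking the neighbouring segments as reconstructed: Rasime i could go back to *e or *i; Femoli e can only go back to *e — the one source consistent with every daughter is *e.
Position 3: Rasime has h, Femoli has s. Taking the neighbouring segments as reconstructed: Rasime h could go back to *k or *g or *h; Femoli s could go back to *k or *s — the one source consistent with every daughter is *k.
Verify the candidate proto-form against each daughter:
Rasime: *laketo
  laketo → lakito   [vowel merger]
  lakito (rule 2 does not apply)
  lakito → lahiso   [intervocalic lenition]
  giving Rasime lahiso.
Femoli: *laketo
  laketo → laseto   [palatalisation]
  laseto (rule 2 does not apply)
  laseto → loseto   [vowel merger]
  giving Femoli loseto.
No other proto-form is consistent with every reflex, so the reconstruction is *laketo.

*laketo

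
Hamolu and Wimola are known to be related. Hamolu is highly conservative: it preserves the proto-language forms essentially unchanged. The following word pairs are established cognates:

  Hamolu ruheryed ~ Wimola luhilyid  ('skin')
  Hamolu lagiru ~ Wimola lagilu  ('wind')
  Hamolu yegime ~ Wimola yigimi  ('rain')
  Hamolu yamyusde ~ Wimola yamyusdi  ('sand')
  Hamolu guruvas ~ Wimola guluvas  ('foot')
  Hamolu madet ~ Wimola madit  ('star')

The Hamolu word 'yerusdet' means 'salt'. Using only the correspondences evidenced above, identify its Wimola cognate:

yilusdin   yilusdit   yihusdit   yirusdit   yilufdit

ruheryed ~ luhilyid — Hamolu e corresponds to Wimola i after a consonant, before r.
lagiru ~ lagilu, guruvas ~ guluvas — Hamolu r corresponds to Wimola l between vowels (before a back vowel).
ruheryed ~ luhilyid, yegime ~ yigimi — Hamolu e corresponds to Wimola i after a consonant, before a consonant other than r, m, n, p, b, f, v.
Applying these to Hamolu 'yerusdet':
  yerusdet → yirusdet   (e→i after a consonant, before r)
  yirusdet → yilusdet   (r→l between vowels (before a back vowel))
  yilusdet → yilusdit   (e→i after a consonant, before a consonant other than r, m, n, p, b, f, v)
So the Wimola cognate is 'yilusdit'.

yilusdit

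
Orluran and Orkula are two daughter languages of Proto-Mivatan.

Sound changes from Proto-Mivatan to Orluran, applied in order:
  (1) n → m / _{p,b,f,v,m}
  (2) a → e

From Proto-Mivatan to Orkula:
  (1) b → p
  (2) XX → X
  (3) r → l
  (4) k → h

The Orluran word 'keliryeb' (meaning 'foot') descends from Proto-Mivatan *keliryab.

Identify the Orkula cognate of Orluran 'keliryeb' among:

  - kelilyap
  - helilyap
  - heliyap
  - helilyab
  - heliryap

Orkula: *keliryab
  keliryab → keliryap   [unconditioned shift]
  keliryap (rule 2 does not apply)
  keliryap → kelilyap   [unconditioned shift]
  kelilyap → helilyap   [unconditioned shift]
  giving Orkula helilyap.
The other candidates each miss or misapply at least one Orkula change.

helilyap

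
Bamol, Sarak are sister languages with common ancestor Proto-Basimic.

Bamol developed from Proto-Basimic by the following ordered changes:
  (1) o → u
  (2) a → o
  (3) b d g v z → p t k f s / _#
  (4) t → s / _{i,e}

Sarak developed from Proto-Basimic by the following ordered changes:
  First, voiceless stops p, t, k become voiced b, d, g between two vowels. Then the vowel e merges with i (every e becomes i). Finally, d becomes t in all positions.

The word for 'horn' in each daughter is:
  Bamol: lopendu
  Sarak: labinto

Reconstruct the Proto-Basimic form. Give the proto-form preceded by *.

Position 4: Bamol has e, Sarak has i. Bamol preserves e here (none of its changes turn any other segment into e), so the proto-segment is *e.
Position 6: Bamol has d, Sarak has t. Bamol preserves d here (none of its changes turn any other segment into d), so the proto-segment is *d.
Continuing position by position gives *lapendo; check it forward:
Bamol: *lapendo
  lapendo → lapendu   [vowel merger]
  lapendu → lopendu   [vowel merger]
  lopendu (rule 3 does not apply)
  lopendu (rule 4 does not apply)
  giving Bamol lopendu.
Sarak: *lapendo > labendo > labindo > labinto  (by intervocalic voicing, vowel merger, unconditioned shift)
*lapendo is the unique common source.

*lapendo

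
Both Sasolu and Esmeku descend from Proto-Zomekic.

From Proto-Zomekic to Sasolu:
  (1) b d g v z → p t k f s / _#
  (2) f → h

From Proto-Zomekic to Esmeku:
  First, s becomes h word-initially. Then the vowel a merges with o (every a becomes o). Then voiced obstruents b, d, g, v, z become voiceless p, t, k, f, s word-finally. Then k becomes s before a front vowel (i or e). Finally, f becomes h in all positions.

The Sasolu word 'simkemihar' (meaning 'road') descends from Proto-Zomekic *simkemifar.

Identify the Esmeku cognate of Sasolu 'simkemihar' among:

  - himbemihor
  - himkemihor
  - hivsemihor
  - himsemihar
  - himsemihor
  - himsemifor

Esmeku: start from *simkemifar.
  rule 1 (debuccalisation): simkemifar → himkemifar
  rule 2 (vowel merger): himkemifar → himkemifor
  rule 3: no change — himkemifor
  rule 4 (palatalisation): himkemifor → himsemifor
  rule 5 (unconditioned shift): himsemifor → himsemihor
  ⇒ Esmeku himsemihor
Among the options, 'himsemihor' alone shows every Esmeku change applied in order.

himsemihor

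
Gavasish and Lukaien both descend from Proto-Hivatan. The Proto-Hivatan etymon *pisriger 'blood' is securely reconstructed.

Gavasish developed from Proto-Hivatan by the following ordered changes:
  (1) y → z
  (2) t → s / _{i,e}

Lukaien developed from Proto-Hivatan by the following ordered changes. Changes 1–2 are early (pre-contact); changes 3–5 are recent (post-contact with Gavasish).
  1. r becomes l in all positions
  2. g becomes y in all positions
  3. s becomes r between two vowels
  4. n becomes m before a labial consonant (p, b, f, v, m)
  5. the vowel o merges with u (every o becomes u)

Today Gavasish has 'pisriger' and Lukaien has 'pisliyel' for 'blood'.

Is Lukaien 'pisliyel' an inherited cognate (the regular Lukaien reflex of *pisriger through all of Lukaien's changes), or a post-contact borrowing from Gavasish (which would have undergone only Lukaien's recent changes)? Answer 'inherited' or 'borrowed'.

inherited

If inherited, *pisriger would pass through all of Lukaien's changes:
Lukaien: *pisriger > pisligel > pisliyel  (by unconditioned shift, unconditioned shift)
If borrowed from Gavasish 'pisriger' after the early changes, it would undergo only the recent ones:
  rule 3 (rhotacism): no change (pisriger)
  rule 4 (nasal place assimilation): no change (pisriger)
  rule 5 (vowel merger): no change (pisriger)
  ⇒ as a loan: pisriger
Lukaien 'pisliyel' matches the inherited outcome exactly, so it is an inherited cognate, not a loan.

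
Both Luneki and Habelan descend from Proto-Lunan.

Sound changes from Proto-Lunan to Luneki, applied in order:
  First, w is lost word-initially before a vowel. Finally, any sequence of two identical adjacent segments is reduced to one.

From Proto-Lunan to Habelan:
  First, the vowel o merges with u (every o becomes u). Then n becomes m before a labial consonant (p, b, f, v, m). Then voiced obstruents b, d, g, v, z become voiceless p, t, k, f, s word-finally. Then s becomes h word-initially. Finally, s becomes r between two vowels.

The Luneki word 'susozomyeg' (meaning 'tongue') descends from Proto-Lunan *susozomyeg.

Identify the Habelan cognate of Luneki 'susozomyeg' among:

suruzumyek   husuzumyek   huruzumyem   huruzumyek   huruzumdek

huruzumyek

Habelan: *susozomyeg > susuzumyeg > susuzumyek > husuzumyek > huruzumyek  (by vowel merger, final devoicing, debuccalisation, rhotacism)
Among the options, 'huruzumyek' alone shows every Habelan change applied in order.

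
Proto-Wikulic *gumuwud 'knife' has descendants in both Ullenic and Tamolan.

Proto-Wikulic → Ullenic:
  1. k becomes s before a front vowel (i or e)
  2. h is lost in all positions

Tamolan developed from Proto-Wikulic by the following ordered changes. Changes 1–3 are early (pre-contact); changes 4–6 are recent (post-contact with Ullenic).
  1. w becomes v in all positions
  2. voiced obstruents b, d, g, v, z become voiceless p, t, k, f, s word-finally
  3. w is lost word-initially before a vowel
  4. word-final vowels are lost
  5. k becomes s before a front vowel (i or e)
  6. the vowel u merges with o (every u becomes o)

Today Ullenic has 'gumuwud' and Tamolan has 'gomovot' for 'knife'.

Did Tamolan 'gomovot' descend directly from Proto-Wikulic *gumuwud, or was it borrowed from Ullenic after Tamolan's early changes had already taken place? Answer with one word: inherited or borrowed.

If inherited, *gumuwud would pass through all of Tamolan's changes:
Tamolan: start from *gumuwud.
  rule 1 (unconditioned shift): gumuwud → gumuvud
  rule 2 (final devoicing): gumuvud → gumuvut
  rule 3: no change — gumuvut
  rule 4: no change — gumuvut
  rule 5: no change — gumuvut
  rule 6 (vowel merger): gumuvut → gomovot
  ⇒ Tamolan gomovot
If borrowed from Ullenic 'gumuwud' after the early changes, it would undergo only the recent ones:
  rule 4 (apocope): no change (gumuwud)
  rule 5 (palatalisation): no change (gumuwud)
  rule 6 (vowel merger): gumuwud → gomowod
  ⇒ as a loan: gomowod
Tamolan 'gomovot' matches the inherited outcome exactly, so it is an inherited cognate, not a loan.

inherited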